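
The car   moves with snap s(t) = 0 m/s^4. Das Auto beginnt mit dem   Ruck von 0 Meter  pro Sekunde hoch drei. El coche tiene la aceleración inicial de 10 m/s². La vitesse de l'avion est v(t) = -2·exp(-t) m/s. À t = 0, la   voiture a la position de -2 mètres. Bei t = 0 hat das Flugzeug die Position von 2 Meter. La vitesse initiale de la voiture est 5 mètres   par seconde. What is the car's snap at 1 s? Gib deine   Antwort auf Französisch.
Nous avons le snap s(t) = 0. En substituant t = 1: s(1) = 0.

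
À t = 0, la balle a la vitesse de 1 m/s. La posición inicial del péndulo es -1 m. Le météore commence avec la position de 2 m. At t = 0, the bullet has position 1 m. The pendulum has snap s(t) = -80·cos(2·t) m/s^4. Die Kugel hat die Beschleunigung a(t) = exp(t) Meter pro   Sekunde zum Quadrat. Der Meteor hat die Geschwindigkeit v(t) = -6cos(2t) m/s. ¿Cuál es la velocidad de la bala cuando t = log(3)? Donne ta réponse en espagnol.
Necesitamos integrar nuestra ecuación de la aceleración a(t) = exp(t) 1 vez. Tomando ∫a(t)dt y aplicando v(0) = 1, encontramos v(t) = exp(t). Usando v(t) = exp(t) y sustituyendo t = log(3), encontramos v = 3.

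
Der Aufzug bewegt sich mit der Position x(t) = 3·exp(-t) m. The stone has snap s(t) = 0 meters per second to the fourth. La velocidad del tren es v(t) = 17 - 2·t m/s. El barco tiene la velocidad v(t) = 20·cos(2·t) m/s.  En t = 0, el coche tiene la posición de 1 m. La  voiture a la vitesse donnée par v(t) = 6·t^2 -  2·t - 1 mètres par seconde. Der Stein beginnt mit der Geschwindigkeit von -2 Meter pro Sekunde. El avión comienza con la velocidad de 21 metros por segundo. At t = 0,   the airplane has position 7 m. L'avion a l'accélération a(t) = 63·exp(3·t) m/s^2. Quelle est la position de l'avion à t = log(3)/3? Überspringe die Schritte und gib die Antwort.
La position à t = log(3)/3 est x = 21.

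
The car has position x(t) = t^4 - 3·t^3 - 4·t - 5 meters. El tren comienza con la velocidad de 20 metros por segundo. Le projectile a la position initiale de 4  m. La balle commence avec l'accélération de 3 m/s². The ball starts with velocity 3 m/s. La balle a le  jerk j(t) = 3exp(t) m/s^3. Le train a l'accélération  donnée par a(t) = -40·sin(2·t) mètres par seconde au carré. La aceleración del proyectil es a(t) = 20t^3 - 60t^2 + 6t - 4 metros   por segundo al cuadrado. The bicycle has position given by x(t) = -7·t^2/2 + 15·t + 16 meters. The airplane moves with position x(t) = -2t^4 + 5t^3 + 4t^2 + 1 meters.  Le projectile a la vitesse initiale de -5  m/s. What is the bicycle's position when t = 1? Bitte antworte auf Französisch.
De l'équation de la position x(t) = -7·t^2/2 + 15·t + 16, nous substituons t = 1 pour obtenir x = 55/2.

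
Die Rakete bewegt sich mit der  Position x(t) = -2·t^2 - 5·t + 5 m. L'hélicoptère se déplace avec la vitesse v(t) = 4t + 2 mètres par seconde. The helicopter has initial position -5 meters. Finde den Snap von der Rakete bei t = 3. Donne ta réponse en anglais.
We must differentiate our position equation x(t) = -2·t^2 - 5·t + 5 4 times. Differentiating position, we get velocity: v(t) = -4·t - 5. The derivative of velocity gives acceleration: a(t) = -4. Taking d/dt of a(t), we find j(t) = 0. Differentiating jerk, we get snap: s(t) = 0. From the given snap equation s(t) = 0, we substitute t = 3 to get s = 0.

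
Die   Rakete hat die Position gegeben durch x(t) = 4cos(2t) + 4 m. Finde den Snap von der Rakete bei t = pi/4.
Wir müssen unsere Gleichung für die Position x(t) = 4·cos(2·t) + 4 4-mal ableiten. Die Ableitung von der Position ergibt die Geschwindigkeit: v(t) = -8·sin(2·t). Mit d/dt von v(t) finden wir a(t) = -16·cos(2·t). Die Ableitung von der Beschleunigung ergibt den Ruck: j(t) = 32·sin(2·t). Mit d/dt von j(t) finden wir s(t) = 64·cos(2·t). Mit s(t) = 64·cos(2·t) und Einsetzen von t = pi/4, finden wir s = 0.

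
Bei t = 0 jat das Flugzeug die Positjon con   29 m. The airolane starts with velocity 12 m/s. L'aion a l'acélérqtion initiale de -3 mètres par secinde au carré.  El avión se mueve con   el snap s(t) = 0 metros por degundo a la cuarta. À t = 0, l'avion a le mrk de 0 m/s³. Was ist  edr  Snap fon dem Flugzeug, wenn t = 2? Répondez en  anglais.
We have snap s(t) = 0. Substituting t = 2: s(2) = 0.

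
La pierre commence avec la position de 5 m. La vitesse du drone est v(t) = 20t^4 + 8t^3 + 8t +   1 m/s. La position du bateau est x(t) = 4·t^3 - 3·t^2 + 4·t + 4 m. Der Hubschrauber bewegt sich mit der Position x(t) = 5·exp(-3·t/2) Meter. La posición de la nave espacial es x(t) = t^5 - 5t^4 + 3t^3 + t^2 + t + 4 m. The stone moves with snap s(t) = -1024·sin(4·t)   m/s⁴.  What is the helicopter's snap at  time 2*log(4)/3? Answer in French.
Nous devons dériver notre équation de la position x(t) = 5·exp(-3·t/2) 4 fois. La dérivée de la position donne la vitesse: v(t) = -15·exp(-3·t/2)/2. En prenant d/dt de v(t), nous trouvons a(t) = 45·exp(-3·t/2)/4. En prenant d/dt de a(t), nous trouvons j(t) = -135·exp(-3·t/2)/8. En dérivant le jerk, nous obtenons le snap: s(t) = 405·exp(-3·t/2)/16. En utilisant s(t) = 405·exp(-3·t/2)/16 et en substituant t = 2*log(4)/3, nous trouvons s = 405/64.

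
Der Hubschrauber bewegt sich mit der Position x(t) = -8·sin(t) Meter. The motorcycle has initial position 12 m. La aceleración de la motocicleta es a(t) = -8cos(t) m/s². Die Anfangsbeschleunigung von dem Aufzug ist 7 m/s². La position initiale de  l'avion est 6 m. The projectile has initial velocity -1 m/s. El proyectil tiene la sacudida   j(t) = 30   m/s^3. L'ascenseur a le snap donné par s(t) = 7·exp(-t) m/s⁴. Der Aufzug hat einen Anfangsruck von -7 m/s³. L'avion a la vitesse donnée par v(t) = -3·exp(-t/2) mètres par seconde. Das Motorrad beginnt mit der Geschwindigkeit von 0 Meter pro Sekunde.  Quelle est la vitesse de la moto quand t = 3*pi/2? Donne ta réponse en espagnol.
Debemos encontrar la antiderivada de nuestra ecuación de la aceleración a(t) = -8·cos(t) 1 vez. La integral de la aceleración, con v(0) = 0, da la velocidad: v(t) = -8·sin(t). Usando v(t) = -8·sin(t) y sustituyendo t = 3*pi/2, encontramos v = 8.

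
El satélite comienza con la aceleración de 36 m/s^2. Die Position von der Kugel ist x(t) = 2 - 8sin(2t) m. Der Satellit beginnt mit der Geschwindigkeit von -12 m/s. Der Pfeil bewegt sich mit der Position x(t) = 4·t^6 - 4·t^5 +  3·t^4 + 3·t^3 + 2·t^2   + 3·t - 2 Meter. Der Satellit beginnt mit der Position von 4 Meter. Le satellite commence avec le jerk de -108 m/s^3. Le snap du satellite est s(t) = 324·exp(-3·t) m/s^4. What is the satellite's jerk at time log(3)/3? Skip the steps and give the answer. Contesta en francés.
j(log(3)/3) = -36.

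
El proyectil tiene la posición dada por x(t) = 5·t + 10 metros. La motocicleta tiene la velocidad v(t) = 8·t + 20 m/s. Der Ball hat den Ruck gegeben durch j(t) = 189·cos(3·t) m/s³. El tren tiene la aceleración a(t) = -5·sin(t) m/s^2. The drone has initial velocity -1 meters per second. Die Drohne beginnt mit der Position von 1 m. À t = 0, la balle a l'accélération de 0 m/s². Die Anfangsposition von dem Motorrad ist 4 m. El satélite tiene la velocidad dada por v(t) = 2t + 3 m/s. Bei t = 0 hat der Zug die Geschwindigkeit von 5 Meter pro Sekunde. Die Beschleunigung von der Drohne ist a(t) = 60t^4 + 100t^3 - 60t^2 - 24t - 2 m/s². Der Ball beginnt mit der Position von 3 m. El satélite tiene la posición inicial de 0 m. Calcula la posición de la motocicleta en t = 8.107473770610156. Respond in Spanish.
Partiendo de la velocidad v(t) = 8·t + 20, tomamos 1 antiderivada. Tomando ∫v(t)dt y aplicando x(0) = 4, encontramos x(t) = 4·t^2 + 20·t + 4. Usando x(t) = 4·t^2 + 20·t + 4 y sustituyendo t = 8.107473770610156, encontramos x = 429.073999176730.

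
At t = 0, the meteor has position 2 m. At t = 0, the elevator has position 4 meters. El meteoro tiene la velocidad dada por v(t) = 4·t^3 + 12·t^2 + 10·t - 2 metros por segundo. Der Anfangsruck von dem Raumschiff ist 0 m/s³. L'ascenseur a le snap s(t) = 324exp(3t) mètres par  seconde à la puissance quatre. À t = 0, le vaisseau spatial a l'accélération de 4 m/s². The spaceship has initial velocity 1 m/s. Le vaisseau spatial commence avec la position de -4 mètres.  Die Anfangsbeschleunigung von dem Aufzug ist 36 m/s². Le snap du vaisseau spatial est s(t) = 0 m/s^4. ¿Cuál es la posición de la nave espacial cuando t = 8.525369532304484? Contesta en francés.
Nous devons trouver la primitive de notre équation du snap s(t) = 0 4 fois. La primitive du snap est le jerk. En utilisant j(0) = 0, nous obtenons j(t) = 0. En prenant ∫j(t)dt et en appliquant a(0) = 4, nous trouvons a(t) = 4. La primitive de l'accélération est la vitesse. En utilisant v(0) = 1, nous obtenons v(t) = 4·t + 1. En prenant ∫v(t)dt et en appliquant x(0) = -4, nous trouvons x(t) = 2·t^2 + t - 4. Nous avons la position x(t) = 2·t^2 + t - 4. En substituant t = 8.525369532304484: x(8.525369532304484) = 149.889220856996.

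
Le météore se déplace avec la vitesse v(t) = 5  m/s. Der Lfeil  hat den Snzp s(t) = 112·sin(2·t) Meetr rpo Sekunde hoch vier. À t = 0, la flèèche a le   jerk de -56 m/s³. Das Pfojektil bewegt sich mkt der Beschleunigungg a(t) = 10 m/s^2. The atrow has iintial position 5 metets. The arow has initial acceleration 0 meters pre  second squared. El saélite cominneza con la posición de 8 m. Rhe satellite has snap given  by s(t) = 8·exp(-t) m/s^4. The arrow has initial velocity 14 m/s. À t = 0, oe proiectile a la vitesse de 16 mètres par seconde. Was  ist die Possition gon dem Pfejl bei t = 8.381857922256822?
Wir müssen das Integral unserer Gleichung für den Snap s(t) = 112·sin(2·t) 4-mal finden. Mit ∫s(t)dt und Anwendung von j(0) = -56, finden wir j(t) = -56·cos(2·t). Das Integral von dem Ruck, mit a(0) = 0, ergibt die Beschleunigung: a(t) = -28·sin(2·t). Die Stammfunktion von der Beschleunigung ist die Geschwindigkeit. Mit v(0) = 14 erhalten wir v(t) = 14·cos(2·t). Mit ∫v(t)dt und Anwendung von x(0) = 5, finden wir x(t) = 7·sin(2·t) + 5. Aus der Gleichung für die Position x(t) = 7·sin(2·t) + 5, setzen wir t = 8.381857922256822 ein und erhalten x = -1.09189821066491.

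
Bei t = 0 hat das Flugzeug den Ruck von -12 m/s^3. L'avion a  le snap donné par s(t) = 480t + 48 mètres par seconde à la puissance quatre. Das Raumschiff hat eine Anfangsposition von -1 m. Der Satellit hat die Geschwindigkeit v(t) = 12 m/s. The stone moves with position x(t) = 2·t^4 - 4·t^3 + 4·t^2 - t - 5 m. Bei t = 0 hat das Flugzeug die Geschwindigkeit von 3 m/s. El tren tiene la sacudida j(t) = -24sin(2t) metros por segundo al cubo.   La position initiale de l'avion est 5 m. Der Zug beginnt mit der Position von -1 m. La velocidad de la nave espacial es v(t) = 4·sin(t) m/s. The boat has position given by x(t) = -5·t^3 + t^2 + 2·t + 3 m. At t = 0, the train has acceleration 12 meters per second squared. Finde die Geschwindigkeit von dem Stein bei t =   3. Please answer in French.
Nous devons dériver notre équation de la position x(t) = 2·t^4 - 4·t^3 + 4·t^2 - t - 5 1 fois. En prenant d/dt de x(t), nous trouvons v(t) = 8·t^3 - 12·t^2 + 8·t - 1. En utilisant v(t) = 8·t^3 - 12·t^2 + 8·t - 1 et en substituant t = 3, nous trouvons v = 131.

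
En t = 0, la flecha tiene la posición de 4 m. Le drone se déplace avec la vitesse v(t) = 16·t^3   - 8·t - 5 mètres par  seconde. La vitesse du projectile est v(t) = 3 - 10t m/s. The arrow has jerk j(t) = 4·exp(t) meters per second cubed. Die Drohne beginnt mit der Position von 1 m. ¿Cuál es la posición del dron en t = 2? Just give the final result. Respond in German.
Bei t = 2, x = 39.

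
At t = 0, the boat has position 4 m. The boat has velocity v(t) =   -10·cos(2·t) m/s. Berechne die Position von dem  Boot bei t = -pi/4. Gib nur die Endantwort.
Bei t = -pi/4, x = 9.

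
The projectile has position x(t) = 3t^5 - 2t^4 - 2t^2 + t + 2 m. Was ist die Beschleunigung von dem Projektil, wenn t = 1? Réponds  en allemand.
Ausgehend von der Position x(t) = 3·t^5 - 2·t^4 - 2·t^2 + t + 2, nehmen wir 2 Ableitungen. Durch Ableiten von der Position erhalten wir die Geschwindigkeit: v(t) = 15·t^4 - 8·t^3 - 4·t + 1. Durch Ableiten von der Geschwindigkeit erhalten wir die Beschleunigung: a(t) = 60·t^3 - 24·t^2 - 4. Wir haben die Beschleunigung a(t) = 60·t^3 - 24·t^2 - 4. Durch Einsetzen von t = 1: a(1) = 32.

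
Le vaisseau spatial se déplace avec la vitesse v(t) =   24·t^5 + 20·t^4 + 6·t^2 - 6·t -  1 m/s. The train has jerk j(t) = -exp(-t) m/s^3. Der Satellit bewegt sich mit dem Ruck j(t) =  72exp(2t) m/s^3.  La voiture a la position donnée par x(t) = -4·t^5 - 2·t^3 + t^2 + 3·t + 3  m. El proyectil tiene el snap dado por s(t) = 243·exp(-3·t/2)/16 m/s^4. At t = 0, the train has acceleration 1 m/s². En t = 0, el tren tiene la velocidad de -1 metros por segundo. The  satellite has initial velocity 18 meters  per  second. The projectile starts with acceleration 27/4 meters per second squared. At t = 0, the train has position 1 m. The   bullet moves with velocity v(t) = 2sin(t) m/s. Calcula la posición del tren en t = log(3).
Para resolver esto, necesitamos tomar 3 integrales de nuestra ecuación de la sacudida j(t) = -exp(-t). La integral de la sacudida, con a(0) = 1, da la aceleración: a(t) = exp(-t). Tomando ∫a(t)dt y aplicando v(0) = -1, encontramos v(t) = -exp(-t). Integrando la velocidad y usando la condición inicial x(0) = 1, obtenemos x(t) = exp(-t). De la ecuación de la posición x(t) = exp(-t), sustituimos t = log(3) para obtener x = 1/3.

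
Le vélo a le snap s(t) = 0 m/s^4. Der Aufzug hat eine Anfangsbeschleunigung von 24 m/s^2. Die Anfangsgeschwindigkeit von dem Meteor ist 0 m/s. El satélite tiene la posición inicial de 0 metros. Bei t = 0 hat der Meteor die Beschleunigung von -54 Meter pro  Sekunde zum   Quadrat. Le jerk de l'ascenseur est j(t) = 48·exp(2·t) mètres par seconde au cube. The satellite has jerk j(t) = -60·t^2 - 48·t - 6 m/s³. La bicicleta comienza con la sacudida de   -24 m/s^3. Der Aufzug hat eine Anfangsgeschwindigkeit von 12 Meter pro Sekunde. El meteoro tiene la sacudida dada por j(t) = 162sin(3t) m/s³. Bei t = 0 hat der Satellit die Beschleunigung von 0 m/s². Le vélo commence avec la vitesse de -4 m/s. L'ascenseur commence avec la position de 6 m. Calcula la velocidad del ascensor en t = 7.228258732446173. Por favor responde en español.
Partiendo de la sacudida j(t) = 48·exp(2·t), tomamos 2 integrales. La integral de la sacudida es la aceleración. Usando a(0) = 24, obtenemos a(t) = 24·exp(2·t). Integrando la aceleración y usando la condición inicial v(0) = 12, obtenemos v(t) = 12·exp(2·t). De la ecuación de la velocidad v(t) = 12·exp(2·t), sustituimos t = 7.228258732446173 para obtener v = 22780697.0489828.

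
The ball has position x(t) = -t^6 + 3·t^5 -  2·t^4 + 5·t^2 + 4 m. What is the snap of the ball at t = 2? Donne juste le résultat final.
The snap at t = 2 is s = -768.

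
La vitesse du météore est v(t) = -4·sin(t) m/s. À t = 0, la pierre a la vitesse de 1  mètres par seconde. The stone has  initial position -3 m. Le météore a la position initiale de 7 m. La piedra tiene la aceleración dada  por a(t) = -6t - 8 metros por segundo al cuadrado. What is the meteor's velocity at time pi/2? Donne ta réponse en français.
En utilisant v(t) = -4·sin(t) et en substituant t = pi/2, nous trouvons v = -4.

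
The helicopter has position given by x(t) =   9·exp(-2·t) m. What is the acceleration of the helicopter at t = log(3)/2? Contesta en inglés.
Starting from position x(t) = 9·exp(-2·t), we take 2 derivatives. Differentiating position, we get velocity: v(t) = -18·exp(-2·t). Differentiating velocity, we get acceleration: a(t) = 36·exp(-2·t). Using a(t) = 36·exp(-2·t) and substituting t = log(3)/2, we find a = 12.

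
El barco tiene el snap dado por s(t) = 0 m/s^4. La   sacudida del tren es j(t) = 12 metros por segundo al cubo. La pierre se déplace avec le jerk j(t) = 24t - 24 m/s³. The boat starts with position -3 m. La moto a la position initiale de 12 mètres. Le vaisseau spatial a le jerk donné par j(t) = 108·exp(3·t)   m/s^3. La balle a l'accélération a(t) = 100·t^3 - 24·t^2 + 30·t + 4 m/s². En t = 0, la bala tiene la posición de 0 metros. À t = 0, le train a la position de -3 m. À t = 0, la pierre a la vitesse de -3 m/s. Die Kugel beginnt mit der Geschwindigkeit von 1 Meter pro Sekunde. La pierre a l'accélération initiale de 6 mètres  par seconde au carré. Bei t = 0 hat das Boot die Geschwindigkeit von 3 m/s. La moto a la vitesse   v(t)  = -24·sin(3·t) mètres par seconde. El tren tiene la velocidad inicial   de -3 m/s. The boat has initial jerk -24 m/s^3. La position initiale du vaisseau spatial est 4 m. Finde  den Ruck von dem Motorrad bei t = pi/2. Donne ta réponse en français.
Pour résoudre ceci, nous devons prendre 2 dérivées de notre équation de la vitesse v(t) = -24·sin(3·t). La dérivée de la vitesse donne l'accélération: a(t) = -72·cos(3·t). En prenant d/dt de a(t), nous trouvons j(t) = 216·sin(3·t). Nous avons le jerk j(t) = 216·sin(3·t). En substituant t = pi/2: j(pi/2) = -216.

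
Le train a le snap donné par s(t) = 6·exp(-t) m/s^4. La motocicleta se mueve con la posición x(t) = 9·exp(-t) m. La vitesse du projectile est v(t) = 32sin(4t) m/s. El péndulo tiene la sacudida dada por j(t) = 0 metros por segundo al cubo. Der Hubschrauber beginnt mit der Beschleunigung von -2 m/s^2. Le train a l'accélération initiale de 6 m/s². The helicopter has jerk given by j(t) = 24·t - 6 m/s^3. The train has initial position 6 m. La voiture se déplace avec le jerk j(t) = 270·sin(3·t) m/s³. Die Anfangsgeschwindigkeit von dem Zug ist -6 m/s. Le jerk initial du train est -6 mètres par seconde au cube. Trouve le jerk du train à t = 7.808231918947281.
Nous devons trouver l'intégrale de notre équation du snap s(t) = 6·exp(-t) 1 fois. L'intégrale du snap, avec j(0) = -6, donne le jerk: j(t) = -6·exp(-t). Nous avons le jerk j(t) = -6·exp(-t). En substituant t = 7.808231918947281: j(7.808231918947281) = -0.00243825551140928.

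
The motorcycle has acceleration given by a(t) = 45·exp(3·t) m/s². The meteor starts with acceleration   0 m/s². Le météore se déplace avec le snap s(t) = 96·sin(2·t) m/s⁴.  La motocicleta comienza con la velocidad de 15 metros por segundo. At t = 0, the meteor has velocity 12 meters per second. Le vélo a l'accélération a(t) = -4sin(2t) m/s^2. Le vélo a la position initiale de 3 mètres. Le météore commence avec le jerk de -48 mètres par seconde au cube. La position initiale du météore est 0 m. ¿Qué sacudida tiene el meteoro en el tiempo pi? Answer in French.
Nous devons intégrer notre équation du snap s(t) = 96·sin(2·t) 1 fois. En intégrant le snap et en utilisant la condition initiale j(0) = -48, nous obtenons j(t) = -48·cos(2·t). De l'équation du jerk j(t) = -48·cos(2·t), nous substituons t = pi pour obtenir j = -48.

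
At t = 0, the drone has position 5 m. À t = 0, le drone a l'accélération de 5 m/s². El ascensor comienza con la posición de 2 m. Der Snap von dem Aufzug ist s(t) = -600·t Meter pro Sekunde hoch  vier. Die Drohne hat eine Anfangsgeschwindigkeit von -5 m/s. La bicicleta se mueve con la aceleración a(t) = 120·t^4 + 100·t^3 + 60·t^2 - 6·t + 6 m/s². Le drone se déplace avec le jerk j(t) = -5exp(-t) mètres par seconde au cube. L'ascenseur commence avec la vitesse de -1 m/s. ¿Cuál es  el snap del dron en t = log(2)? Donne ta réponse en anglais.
We must differentiate our jerk equation j(t) = -5·exp(-t) 1 time. The derivative of jerk gives snap: s(t) = 5·exp(-t). Using s(t) = 5·exp(-t) and substituting t = log(2), we find s = 5/2.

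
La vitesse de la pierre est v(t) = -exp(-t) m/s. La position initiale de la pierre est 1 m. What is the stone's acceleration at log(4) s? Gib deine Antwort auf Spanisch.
Debemos derivar nuestra ecuación de la velocidad v(t) = -exp(-t) 1 vez. La derivada de la velocidad da la aceleración: a(t) = exp(-t). De la ecuación de la aceleración a(t) = exp(-t), sustituimos t = log(4) para obtener a = 1/4.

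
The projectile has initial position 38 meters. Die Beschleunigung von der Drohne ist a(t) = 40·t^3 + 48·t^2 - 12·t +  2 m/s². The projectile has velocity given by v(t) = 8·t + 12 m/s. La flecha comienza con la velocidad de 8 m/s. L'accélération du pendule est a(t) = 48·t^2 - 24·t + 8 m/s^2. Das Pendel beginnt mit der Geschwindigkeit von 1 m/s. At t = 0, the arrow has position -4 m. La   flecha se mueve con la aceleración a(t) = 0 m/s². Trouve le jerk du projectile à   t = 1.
Pour résoudre ceci, nous devons prendre 2 dérivées de notre équation de la vitesse v(t) = 8·t + 12. La dérivée de la vitesse donne l'accélération: a(t) = 8. La dérivée de l'accélération donne le jerk: j(t) = 0. De l'équation du jerk j(t) = 0, nous substituons t = 1 pour obtenir j = 0.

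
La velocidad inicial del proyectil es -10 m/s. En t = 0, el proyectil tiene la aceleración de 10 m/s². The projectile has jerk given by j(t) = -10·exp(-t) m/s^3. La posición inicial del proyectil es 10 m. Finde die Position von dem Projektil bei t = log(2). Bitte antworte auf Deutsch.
Um dies zu lösen, müssen wir 3 Stammfunktionen unserer Gleichung für den Ruck j(t) = -10·exp(-t) finden. Die Stammfunktion von dem Ruck ist die Beschleunigung. Mit a(0) = 10 erhalten wir a(t) = 10·exp(-t). Die Stammfunktion von der Beschleunigung ist die Geschwindigkeit. Mit v(0) = -10 erhalten wir v(t) = -10·exp(-t). Durch Integration von der Geschwindigkeit und Verwendung der Anfangsbedingung x(0) = 10, erhalten wir x(t) = 10·exp(-t). Aus der Gleichung für die Position x(t) = 10·exp(-t), setzen wir t = log(2) ein und erhalten x = 5.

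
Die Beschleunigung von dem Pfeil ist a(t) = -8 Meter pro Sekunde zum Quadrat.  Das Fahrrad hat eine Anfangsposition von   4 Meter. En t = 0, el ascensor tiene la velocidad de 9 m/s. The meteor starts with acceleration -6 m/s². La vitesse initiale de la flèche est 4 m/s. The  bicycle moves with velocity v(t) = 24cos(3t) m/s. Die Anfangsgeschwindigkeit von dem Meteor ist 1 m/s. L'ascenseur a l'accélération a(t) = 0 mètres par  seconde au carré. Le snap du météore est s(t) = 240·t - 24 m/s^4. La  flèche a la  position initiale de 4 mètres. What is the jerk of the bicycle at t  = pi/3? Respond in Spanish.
Debemos derivar nuestra ecuación de la velocidad v(t) = 24·cos(3·t) 2 veces. La derivada de la velocidad da la aceleración: a(t) = -72·sin(3·t). Derivando la aceleración, obtenemos la sacudida: j(t) = -216·cos(3·t). De la ecuación de la sacudida j(t) = -216·cos(3·t), sustituimos t = pi/3 para obtener j = 216.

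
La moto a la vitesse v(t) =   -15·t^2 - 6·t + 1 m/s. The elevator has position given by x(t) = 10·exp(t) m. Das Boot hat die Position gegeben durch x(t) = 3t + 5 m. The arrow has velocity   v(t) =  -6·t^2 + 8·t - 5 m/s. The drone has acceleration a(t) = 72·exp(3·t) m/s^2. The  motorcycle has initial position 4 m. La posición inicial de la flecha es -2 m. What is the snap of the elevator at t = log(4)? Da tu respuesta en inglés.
Starting from position x(t) = 10·exp(t), we take 4 derivatives. Differentiating position, we get velocity: v(t) = 10·exp(t). Differentiating velocity, we get acceleration: a(t) = 10·exp(t). Taking d/dt of a(t), we find j(t) = 10·exp(t). Differentiating jerk, we get snap: s(t) = 10·exp(t). We have snap s(t) = 10·exp(t). Substituting t = log(4): s(log(4)) = 40.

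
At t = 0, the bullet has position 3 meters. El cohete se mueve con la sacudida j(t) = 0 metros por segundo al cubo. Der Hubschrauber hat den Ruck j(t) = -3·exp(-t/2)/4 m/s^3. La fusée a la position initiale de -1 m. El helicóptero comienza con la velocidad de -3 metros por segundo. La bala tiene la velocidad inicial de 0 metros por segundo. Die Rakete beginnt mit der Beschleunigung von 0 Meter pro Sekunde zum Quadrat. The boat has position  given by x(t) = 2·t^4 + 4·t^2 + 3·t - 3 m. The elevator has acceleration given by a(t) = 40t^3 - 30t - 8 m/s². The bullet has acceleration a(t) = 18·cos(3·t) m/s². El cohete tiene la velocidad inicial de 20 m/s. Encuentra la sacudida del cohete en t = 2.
Usando j(t) = 0 y sustituyendo t = 2, encontramos j = 0.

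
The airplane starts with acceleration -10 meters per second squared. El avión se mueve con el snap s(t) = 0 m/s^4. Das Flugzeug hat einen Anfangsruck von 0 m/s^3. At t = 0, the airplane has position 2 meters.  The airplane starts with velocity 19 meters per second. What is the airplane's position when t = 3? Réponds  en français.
Nous devons trouver la primitive de notre équation du snap s(t) = 0 4 fois. En intégrant le snap et en utilisant la condition initiale j(0) = 0, nous obtenons j(t) = 0. En intégrant le jerk et en utilisant la condition initiale a(0) = -10, nous obtenons a(t) = -10. En prenant ∫a(t)dt et en appliquant v(0) = 19, nous trouvons v(t) = 19 - 10·t. L'intégrale de la vitesse, avec x(0) = 2, donne la position: x(t) = -5·t^2 + 19·t + 2. De l'équation de la position x(t) = -5·t^2 + 19·t + 2, nous substituons t = 3 pour obtenir x = 14.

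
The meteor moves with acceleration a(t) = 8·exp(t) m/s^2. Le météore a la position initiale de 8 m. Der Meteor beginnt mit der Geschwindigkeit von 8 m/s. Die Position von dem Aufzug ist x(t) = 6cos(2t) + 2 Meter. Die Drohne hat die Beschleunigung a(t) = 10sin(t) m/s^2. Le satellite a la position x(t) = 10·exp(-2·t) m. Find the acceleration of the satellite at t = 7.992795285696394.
To solve this, we need to take 2 derivatives of our position equation x(t) = 10·exp(-2·t). Differentiating position, we get velocity: v(t) = -20·exp(-2·t). The derivative of velocity gives acceleration: a(t) = 40·exp(-2·t). From the given acceleration equation a(t) = 40·exp(-2·t), we substitute t = 7.992795285696394 to get a = 0.00000456673926134917.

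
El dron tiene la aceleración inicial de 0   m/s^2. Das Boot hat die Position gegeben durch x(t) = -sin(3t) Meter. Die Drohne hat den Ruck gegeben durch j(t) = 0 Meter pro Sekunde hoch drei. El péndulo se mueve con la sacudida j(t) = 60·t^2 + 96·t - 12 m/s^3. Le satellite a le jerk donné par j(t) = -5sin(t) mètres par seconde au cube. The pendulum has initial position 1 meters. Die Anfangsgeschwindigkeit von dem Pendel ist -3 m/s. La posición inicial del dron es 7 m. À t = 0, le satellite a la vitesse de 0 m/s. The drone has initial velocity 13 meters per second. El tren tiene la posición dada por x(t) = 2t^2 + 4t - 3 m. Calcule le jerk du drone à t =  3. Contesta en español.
Tenemos la sacudida j(t) = 0. Sustituyendo t = 3: j(3) = 0.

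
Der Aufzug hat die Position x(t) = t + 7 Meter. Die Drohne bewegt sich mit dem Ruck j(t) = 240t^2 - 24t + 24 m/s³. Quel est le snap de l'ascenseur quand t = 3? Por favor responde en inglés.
We must differentiate our position equation x(t) = t + 7 4 times. Taking d/dt of x(t), we find v(t) = 1. The derivative of velocity gives acceleration: a(t) = 0. Differentiating acceleration, we get jerk: j(t) = 0. Taking d/dt of j(t), we find s(t) = 0. We have snap s(t) = 0. Substituting t = 3: s(3) = 0.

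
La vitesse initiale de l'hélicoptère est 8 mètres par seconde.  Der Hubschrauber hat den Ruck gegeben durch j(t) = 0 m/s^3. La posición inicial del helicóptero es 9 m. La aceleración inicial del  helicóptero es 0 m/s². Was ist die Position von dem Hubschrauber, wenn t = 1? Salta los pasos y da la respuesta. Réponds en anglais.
At t = 1, x = 17.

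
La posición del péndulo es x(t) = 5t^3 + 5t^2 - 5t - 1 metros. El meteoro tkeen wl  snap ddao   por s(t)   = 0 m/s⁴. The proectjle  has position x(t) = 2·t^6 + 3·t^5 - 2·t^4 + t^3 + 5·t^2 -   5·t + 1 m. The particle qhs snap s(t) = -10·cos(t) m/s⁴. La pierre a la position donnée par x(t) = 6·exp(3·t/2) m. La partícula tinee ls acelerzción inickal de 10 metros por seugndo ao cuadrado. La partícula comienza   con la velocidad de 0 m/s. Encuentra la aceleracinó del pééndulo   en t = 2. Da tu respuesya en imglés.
To solve this, we need to take 2 derivatives of our position equation x(t) = 5·t^3 + 5·t^2 - 5·t - 1. The derivative of position gives velocity: v(t) = 15·t^2 + 10·t - 5. The derivative of velocity gives acceleration: a(t) = 30·t + 10. From the given acceleration equation a(t) = 30·t + 10, we substitute t = 2 to get a = 70.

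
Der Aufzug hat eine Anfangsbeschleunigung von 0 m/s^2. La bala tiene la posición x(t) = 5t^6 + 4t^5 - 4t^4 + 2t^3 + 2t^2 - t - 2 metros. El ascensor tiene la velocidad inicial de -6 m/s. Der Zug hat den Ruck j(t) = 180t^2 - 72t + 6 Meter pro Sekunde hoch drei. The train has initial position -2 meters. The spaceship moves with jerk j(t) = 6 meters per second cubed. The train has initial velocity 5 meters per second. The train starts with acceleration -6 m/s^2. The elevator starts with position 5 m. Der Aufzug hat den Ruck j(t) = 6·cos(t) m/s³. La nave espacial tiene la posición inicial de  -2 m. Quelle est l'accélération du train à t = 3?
Nous devons trouver la primitive de notre équation du jerk j(t) = 180·t^2 - 72·t + 6 1 fois. En prenant ∫j(t)dt et en appliquant a(0) = -6, nous trouvons a(t) = 60·t^3 - 36·t^2 + 6·t - 6. En utilisant a(t) = 60·t^3 - 36·t^2 + 6·t - 6 et en substituant t = 3, nous trouvons a = 1308.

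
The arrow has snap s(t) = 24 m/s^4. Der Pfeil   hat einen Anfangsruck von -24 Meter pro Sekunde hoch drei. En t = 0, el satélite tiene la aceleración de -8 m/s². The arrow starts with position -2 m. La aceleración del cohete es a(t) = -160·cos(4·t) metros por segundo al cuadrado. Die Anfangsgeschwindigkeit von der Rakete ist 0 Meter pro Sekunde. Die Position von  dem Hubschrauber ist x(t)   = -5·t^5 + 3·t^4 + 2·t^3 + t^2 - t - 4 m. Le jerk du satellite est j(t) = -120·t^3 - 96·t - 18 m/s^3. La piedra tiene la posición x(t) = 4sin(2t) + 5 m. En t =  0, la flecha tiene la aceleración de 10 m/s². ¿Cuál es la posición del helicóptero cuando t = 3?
Usando x(t) = -5·t^5 + 3·t^4 + 2·t^3 + t^2 - t - 4 y sustituyendo t = 3, encontramos x = -916.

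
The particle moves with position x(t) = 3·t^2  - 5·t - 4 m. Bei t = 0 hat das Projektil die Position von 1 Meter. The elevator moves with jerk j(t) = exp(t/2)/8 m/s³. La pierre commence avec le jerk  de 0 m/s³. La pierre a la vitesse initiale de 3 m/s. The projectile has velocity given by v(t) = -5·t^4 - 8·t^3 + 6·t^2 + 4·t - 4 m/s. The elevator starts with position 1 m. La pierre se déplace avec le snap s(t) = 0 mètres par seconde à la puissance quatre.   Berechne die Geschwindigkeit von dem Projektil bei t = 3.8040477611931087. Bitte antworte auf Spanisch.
De la ecuación de la velocidad v(t) = -5·t^4 - 8·t^3 + 6·t^2 + 4·t - 4, sustituimos t = 3.8040477611931087 para obtener v = -1389.35669743765.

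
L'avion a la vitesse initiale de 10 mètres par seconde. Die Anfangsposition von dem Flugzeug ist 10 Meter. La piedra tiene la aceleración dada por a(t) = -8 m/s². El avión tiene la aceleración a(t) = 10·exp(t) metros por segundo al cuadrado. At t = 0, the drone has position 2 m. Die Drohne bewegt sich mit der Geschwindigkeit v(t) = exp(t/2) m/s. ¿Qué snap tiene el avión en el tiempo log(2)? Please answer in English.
To solve this, we need to take 2 derivatives of our acceleration equation a(t) = 10·exp(t). Differentiating acceleration, we get jerk: j(t) = 10·exp(t). The derivative of jerk gives snap: s(t) = 10·exp(t). We have snap s(t) = 10·exp(t). Substituting t = log(2): s(log(2)) = 20.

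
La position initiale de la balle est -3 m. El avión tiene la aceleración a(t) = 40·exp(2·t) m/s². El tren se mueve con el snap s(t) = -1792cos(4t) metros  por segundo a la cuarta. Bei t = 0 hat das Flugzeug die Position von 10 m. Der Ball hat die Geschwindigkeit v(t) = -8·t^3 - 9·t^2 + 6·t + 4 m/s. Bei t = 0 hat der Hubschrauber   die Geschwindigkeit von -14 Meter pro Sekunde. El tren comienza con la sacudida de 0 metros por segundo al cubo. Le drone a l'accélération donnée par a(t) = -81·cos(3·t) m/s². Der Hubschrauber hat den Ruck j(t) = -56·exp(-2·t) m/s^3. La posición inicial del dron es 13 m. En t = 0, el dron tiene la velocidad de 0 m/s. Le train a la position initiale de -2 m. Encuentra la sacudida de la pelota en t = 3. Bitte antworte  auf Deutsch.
Ausgehend von der Geschwindigkeit v(t) = -8·t^3 - 9·t^2 + 6·t + 4, nehmen wir 2 Ableitungen. Durch Ableiten von der Geschwindigkeit erhalten wir die Beschleunigung: a(t) = -24·t^2 - 18·t + 6. Mit d/dt von a(t) finden wir j(t) = -48·t - 18. Aus der Gleichung für den Ruck j(t) = -48·t - 18, setzen wir t = 3 ein und erhalten j = -162.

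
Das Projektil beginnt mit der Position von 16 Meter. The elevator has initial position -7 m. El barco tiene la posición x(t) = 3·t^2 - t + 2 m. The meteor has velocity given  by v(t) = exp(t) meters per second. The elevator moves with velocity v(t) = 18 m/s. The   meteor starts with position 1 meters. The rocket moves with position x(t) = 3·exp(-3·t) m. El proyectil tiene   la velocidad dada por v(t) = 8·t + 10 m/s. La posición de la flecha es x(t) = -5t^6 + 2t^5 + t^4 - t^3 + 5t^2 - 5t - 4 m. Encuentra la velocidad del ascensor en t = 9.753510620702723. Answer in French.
Nous avons la vitesse v(t) = 18. En substituant t = 9.753510620702723: v(9.753510620702723) = 18.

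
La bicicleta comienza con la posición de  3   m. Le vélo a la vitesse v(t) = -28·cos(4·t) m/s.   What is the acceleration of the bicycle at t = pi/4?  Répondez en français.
En partant de la vitesse v(t) = -28·cos(4·t), nous prenons 1 dérivée. En dérivant la vitesse, nous obtenons l'accélération: a(t) = 112·sin(4·t). En utilisant a(t) = 112·sin(4·t) et en substituant t = pi/4, nous trouvons a = 0.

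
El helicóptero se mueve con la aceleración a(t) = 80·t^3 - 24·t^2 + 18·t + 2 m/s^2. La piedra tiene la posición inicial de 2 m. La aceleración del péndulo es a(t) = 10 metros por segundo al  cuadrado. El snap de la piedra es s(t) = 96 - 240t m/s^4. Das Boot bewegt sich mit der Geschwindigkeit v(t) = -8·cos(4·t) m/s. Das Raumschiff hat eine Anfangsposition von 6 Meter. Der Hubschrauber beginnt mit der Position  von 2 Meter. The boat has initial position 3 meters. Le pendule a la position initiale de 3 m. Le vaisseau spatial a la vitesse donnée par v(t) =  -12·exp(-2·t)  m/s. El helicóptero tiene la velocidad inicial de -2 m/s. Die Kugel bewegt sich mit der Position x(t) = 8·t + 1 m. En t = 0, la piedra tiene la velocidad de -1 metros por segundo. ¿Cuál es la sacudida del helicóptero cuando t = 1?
Partiendo de la aceleración a(t) = 80·t^3 - 24·t^2 + 18·t + 2, tomamos 1 derivada. Tomando d/dt de a(t), encontramos j(t) = 240·t^2 - 48·t + 18. Tenemos la sacudida j(t) = 240·t^2 - 48·t + 18. Sustituyendo t = 1: j(1) = 210.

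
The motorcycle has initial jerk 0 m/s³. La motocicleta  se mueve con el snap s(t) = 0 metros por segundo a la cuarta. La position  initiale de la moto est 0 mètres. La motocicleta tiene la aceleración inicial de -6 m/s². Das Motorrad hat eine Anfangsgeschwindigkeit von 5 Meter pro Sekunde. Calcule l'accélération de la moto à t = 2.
Pour résoudre ceci, nous devons prendre 2 primitives de notre équation du snap s(t) = 0. L'intégrale du snap, avec j(0) = 0, donne le jerk: j(t) = 0. En intégrant le jerk et en utilisant la condition initiale a(0) = -6, nous obtenons a(t) = -6. En utilisant a(t) = -6 et en substituant t = 2, nous trouvons a = -6.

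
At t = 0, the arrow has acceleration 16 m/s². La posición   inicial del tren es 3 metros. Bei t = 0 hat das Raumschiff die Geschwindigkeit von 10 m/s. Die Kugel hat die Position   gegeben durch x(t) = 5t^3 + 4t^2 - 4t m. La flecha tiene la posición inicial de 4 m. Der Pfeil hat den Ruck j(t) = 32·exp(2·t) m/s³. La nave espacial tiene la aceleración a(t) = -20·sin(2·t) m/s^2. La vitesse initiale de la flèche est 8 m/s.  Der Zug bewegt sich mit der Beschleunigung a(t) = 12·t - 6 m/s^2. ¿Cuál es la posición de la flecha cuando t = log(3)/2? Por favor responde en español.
Para resolver esto, necesitamos tomar 3 antiderivadas de nuestra ecuación de la sacudida j(t) = 32·exp(2·t). La integral de la sacudida es la aceleración. Usando a(0) = 16, obtenemos a(t) = 16·exp(2·t). La antiderivada de la aceleración, con v(0) = 8, da la velocidad: v(t) = 8·exp(2·t). La integral de la velocidad, con x(0) = 4, da la posición: x(t) = 4·exp(2·t). Usando x(t) = 4·exp(2·t) y sustituyendo t = log(3)/2, encontramos x = 12.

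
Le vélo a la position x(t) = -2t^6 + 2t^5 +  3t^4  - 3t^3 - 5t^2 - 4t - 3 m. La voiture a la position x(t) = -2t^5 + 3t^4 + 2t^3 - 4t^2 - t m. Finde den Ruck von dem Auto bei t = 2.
Ausgehend von der Position x(t) = -2·t^5 + 3·t^4 + 2·t^3 - 4·t^2 - t, nehmen wir 3 Ableitungen. Die Ableitung von der Position ergibt die Geschwindigkeit: v(t) = -10·t^4 + 12·t^3 + 6·t^2 - 8·t - 1. Die Ableitung von der Geschwindigkeit ergibt die Beschleunigung: a(t) = -40·t^3 + 36·t^2 + 12·t - 8. Mit d/dt von a(t) finden wir j(t) = -120·t^2 + 72·t + 12. Wir haben den Ruck j(t) = -120·t^2 + 72·t + 12. Durch Einsetzen von t = 2: j(2) = -324.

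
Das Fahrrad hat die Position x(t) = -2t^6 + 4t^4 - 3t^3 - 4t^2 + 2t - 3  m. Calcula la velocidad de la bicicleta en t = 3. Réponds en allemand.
Ausgehend von der Position x(t) = -2·t^6 + 4·t^4 - 3·t^3 - 4·t^2 + 2·t - 3, nehmen wir 1 Ableitung. Durch Ableiten von der Position erhalten wir die Geschwindigkeit: v(t) = -12·t^5 + 16·t^3 - 9·t^2 - 8·t + 2. Aus der Gleichung für die Geschwindigkeit v(t) = -12·t^5 + 16·t^3 - 9·t^2 - 8·t + 2, setzen wir t = 3 ein und erhalten v = -2587.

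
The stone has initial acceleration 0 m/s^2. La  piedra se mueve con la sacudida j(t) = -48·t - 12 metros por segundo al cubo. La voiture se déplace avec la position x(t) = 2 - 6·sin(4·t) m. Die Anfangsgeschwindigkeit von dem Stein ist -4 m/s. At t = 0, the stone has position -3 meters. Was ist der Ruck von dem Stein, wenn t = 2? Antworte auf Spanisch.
Usando j(t) = -48·t - 12 y sustituyendo t = 2, encontramos j = -108.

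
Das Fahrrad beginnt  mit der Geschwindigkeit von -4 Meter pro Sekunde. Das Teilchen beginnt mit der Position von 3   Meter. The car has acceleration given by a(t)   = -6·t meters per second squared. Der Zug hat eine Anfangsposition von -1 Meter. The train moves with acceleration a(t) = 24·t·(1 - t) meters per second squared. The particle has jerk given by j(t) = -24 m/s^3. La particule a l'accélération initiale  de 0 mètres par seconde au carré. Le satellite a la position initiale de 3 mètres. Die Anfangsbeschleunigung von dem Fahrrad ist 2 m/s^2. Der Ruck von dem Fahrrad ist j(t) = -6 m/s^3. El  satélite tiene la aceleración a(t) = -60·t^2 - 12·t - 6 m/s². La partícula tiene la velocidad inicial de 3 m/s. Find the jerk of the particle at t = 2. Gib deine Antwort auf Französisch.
De l'équation du jerk j(t) = -24, nous substituons t = 2 pour obtenir j = -24.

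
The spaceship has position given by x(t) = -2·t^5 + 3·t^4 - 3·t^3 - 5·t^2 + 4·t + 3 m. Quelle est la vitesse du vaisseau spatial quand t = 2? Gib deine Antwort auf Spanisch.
Debemos derivar nuestra ecuación de la posición x(t) = -2·t^5 + 3·t^4 - 3·t^3 - 5·t^2 + 4·t + 3 1 vez. Derivando la posición, obtenemos la velocidad: v(t) = -10·t^4 + 12·t^3 - 9·t^2 - 10·t + 4. Tenemos la velocidad v(t) = -10·t^4 + 12·t^3 - 9·t^2 - 10·t + 4. Sustituyendo t = 2: v(2) = -116.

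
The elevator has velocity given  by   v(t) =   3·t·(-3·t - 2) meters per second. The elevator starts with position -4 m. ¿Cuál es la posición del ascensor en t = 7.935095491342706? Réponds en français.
Pour résoudre ceci, nous devons prendre 1 primitive de notre équation de la vitesse v(t) = 3·t·(-3·t - 2). En prenant ∫v(t)dt et en appliquant x(0) = -4, nous trouvons x(t) = -3·t^3 - 3·t^2 - 4. En utilisant x(t) = -3·t^3 - 3·t^2 - 4 et en substituant t = 7.935095491342706, nous trouvons x = -1691.81471099188.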